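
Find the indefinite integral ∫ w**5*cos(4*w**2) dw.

Let u = w², du = 2w dw; rewrite as (1/2)∫ u^2·cos(4u) du.
Now integrate by parts 2 times.

w**4*sin(4*w**2)/8 + w**2*cos(4*w**2)/16 - sin(4*w**2)/64 + C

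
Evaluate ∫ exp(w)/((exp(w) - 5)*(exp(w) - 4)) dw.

Let u = e^w, du = e^w dw.
The integral becomes ∫ du/((u-4)(u-5)); decompose into partial fractions.

log(exp(w) - 5) - log(exp(w) - 4) + C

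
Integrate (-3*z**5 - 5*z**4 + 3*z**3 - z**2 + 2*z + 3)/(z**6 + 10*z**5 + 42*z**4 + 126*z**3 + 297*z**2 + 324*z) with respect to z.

Factor the denominator: z*(z + 3)**2*(z + 4)*(z**2 + 9).
Partial-fraction decomposition: (679*z + 3984)/(1350*(z**2 + 9)) - 1579/(100*(z + 4)) + 221/(18*(z + 3)) - 77/(18*(z + 3)**2) + 1/(108*z).
Integrate each term; A/(z−a) gives A·log|z−a|; the (Bz+D)/(z²+p²) term gives a log and an atan.

log(z)/108 + 221*log(z + 3)/18 - 1579*log(z + 4)/100 + 679*log(z**2 + 9)/2700 + 664*atan(z/3)/675 + 77/(18*z + 54) + C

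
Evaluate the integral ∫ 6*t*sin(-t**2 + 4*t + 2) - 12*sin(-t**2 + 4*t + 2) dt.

Let u = t**2 - 4*t - 2, so du = (2*t - 4) dt.
Rewriting, the integral becomes -3·∫ sin(u) du = -3·-cos(u).
Substituting back, u = t**2 - 4*t - 2.

3*cos(-t**2 + 4*t + 2) + C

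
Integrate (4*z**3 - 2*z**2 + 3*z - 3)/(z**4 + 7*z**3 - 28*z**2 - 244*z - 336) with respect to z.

Factor the denominator: (z - 6)*(z + 2)*(z + 4)*(z + 7).
Partial-fraction decomposition: 498/(65*(z + 7)) - 101/(20*(z + 4)) + 49/(80*(z + 2)) + 807/(1040*(z - 6)).
Integrate each term: A/(z−a) contributes A·log|z−a|.

807*log(z - 6)/1040 + 49*log(z + 2)/80 - 101*log(z + 4)/20 + 498*log(z + 7)/65 + C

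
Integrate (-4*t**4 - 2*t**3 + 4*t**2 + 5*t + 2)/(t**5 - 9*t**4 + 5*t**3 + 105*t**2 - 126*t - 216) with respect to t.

-2720*log(t - 6)/189 + 533*log(t - 4)/35 - 325*log(t - 3)/72 + log(t + 1)/280 - 247*log(t + 3)/756 + C

Factor the denominator: (t - 6)*(t - 4)*(t - 3)*(t + 1)*(t + 3).
Partial-fraction decomposition: -247/(756*(t + 3)) + 1/(280*(t + 1)) - 325/(72*(t - 3)) + 533/(35*(t - 4)) - 2720/(189*(t - 6)).
Integrate each term: A/(t−a) contributes A·log|t−a|.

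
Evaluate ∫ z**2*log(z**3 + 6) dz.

z**3*log(z**3 + 6)/3 - z**3/3 + 2*log(z**3 + 6) + C

Let u = z**3 + 6, so du = (3*z**2) dz.
The integral becomes (1/3)·∫ log(u) du; integrate by parts with u′=log(u), dv′=du.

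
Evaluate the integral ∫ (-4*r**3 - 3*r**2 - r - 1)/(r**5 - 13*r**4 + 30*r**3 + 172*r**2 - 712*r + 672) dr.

-1527*log(r - 7)/275 + 979*log(r - 6)/160 - 4459*log(r - 2)/7200 + 211*log(r + 4)/3960 + 47/(120*r - 240) + C

Factor the denominator: (r - 7)*(r - 6)*(r - 2)**2*(r + 4).
Partial-fraction decomposition: 211/(3960*(r + 4)) - 4459/(7200*(r - 2)) - 47/(120*(r - 2)**2) + 979/(160*(r - 6)) - 1527/(275*(r - 7)).
Integrate each term; A/(r−a) gives A·log|r−a|; A/(r−a)² gives −A/(r−a).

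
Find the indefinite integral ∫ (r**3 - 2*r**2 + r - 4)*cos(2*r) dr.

Use integration by parts with u = r**3 - 2*r**2 + r - 4, dv = cos(2*r) dr, so v = sin(2*r)/2.
Apply parts 3 times (tabular method): alternate signs, differentiate u down to 0, integrate dv up.

r**3*sin(2*r)/2 - r**2*sin(2*r) + 3*r**2*cos(2*r)/4 - r*sin(2*r)/4 - r*cos(2*r) - 3*sin(2*r)/2 - cos(2*r)/8 + C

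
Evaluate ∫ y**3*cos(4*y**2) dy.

y**2*sin(4*y**2)/8 + cos(4*y**2)/32 + C

Let u = y², du = 2y dy; rewrite as (1/2)∫ u^1·cos(4u) du.
Now integrate by parts 1 time.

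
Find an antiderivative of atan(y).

Use integration by parts with u = arctan(y), dv = dy.
Then du = 1/(y**2 + 1) dy.

y*atan(y) - log(y**2 + 1)/2 + C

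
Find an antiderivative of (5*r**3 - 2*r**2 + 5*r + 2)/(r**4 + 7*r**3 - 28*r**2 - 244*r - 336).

Factor the denominator: (r - 6)*(r + 2)*(r + 4)*(r + 7).
Partial-fraction decomposition: 142/(15*(r + 7)) - 37/(6*(r + 4)) + 7/(10*(r + 2)) + 1/(r - 6).
Integrate each term: A/(r−a) contributes A·log|r−a|.

log(r - 6) + 7*log(r + 2)/10 - 37*log(r + 4)/6 + 142*log(r + 7)/15 + C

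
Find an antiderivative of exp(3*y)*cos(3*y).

exp(3*y)*sin(3*y)/6 + exp(3*y)*cos(3*y)/6 + C

Let I denote the integral. Integrate by parts with u = cos(3*y), dv = exp(3*y) dy, so v = exp(3*y)/3: I = exp(3*y)*cos(3*y)/3 + ∫ exp(3*y)*sin(3*y) dy.
Apply parts again with u = sin(3*y), dv = exp(3*y) dy: ∫ exp(3*y)*sin(3*y) dy = exp(3*y)*sin(3*y)/3 − I. Substituting back brings back I: I = exp(3*y)*sin(3*y)/3 + exp(3*y)*cos(3*y)/3 − I.
Solving for I: (1 + 1)·I equals the remaining terms, so I = (1/2)·(exp(3*y)*sin(3*y)/3 + exp(3*y)*cos(3*y)/3).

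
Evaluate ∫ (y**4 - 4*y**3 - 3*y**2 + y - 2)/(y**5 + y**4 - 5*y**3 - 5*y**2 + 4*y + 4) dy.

-7*log(y - 2)/9 + 7*log(y - 1)/12 - 53*log(y + 1)/36 + 8*log(y + 2)/3 + 1/(6*y + 6) + C

Factor the denominator: (y - 2)*(y - 1)*(y + 1)**2*(y + 2).
Partial-fraction decomposition: 8/(3*(y + 2)) - 53/(36*(y + 1)) - 1/(6*(y + 1)**2) + 7/(12*(y - 1)) - 7/(9*(y - 2)).
Integrate each term; A/(y−a) gives A·log|y−a|; A/(y−a)² gives −A/(y−a).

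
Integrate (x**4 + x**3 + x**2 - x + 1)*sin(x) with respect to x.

Use integration by parts with u = x**4 + x**3 + x**2 - x + 1, dv = sin(x) dx, so v = -cos(x).
Apply parts 4 times (tabular method): alternate signs, differentiate u down to 0, integrate dv up.

-x**4*cos(x) + 4*x**3*sin(x) - x**3*cos(x) + 3*x**2*sin(x) + 11*x**2*cos(x) - 22*x*sin(x) + 7*x*cos(x) - 7*sin(x) - 23*cos(x) + C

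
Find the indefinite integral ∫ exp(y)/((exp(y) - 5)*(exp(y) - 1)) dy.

log(exp(y) - 5)/4 - log(exp(y) - 1)/4 + C

Let u = e^y, du = e^y dy.
The integral becomes ∫ du/((u-5)(u-1)); decompose into partial fractions.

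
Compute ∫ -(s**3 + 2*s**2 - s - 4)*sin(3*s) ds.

Use integration by parts with u = s**3 + 2*s**2 - s - 4, dv = -sin(3*s) ds, so v = cos(3*s)/3.
Apply parts 3 times (tabular method): alternate signs, differentiate u down to 0, integrate dv up.

s**3*cos(3*s)/3 - s**2*sin(3*s)/3 + 2*s**2*cos(3*s)/3 - 4*s*sin(3*s)/9 - 5*s*cos(3*s)/9 + 5*sin(3*s)/27 - 40*cos(3*s)/27 + C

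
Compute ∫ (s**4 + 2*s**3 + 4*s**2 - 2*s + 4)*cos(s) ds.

Use integration by parts with u = s**4 + 2*s**3 + 4*s**2 - 2*s + 4, dv = cos(s) ds, so v = sin(s).
Apply parts 4 times (tabular method): alternate signs, differentiate u down to 0, integrate dv up.

s**4*sin(s) + 2*s**3*sin(s) + 4*s**3*cos(s) - 8*s**2*sin(s) + 6*s**2*cos(s) - 14*s*sin(s) - 16*s*cos(s) + 20*sin(s) - 14*cos(s) + C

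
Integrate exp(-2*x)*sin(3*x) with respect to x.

Let I denote the integral. Integrate by parts with u = sin(3*x), dv = exp(-2*x) dx, so v = -exp(-2*x)/2: I = -exp(-2*x)*sin(3*x)/2 + (3/2)·∫ exp(-2*x)*cos(3*x) dx.
Apply parts again with u = cos(3*x), dv = exp(-2*x) dx: ∫ exp(-2*x)*cos(3*x) dx = -exp(-2*x)*cos(3*x)/2 − (3/2)·I. Substituting back brings back I: I = -exp(-2*x)*sin(3*x)/2 - 3*exp(-2*x)*cos(3*x)/4 − (9/4)·I.
Solving for I: (1 + 9/4)·I equals the remaining terms, so I = (4/13)·(-exp(-2*x)*sin(3*x)/2 - 3*exp(-2*x)*cos(3*x)/4).

-2*exp(-2*x)*sin(3*x)/13 - 3*exp(-2*x)*cos(3*x)/13 + C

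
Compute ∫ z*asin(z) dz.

Use integration by parts with u = arcsin(z), dv = z dz.
Then du = 1/sqrt(-z**2 + 1) dz.

z**2*asin(z)/2 + z*sqrt(-z**2 + 1)/4 - asin(z)/4 + C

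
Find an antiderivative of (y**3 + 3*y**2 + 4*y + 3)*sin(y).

Use integration by parts with u = y**3 + 3*y**2 + 4*y + 3, dv = sin(y) dy, so v = -cos(y).
Apply parts 3 times (tabular method): alternate signs, differentiate u down to 0, integrate dv up.

-y**3*cos(y) + 3*y**2*sin(y) - 3*y**2*cos(y) + 6*y*sin(y) + 2*y*cos(y) - 2*sin(y) + 3*cos(y) + C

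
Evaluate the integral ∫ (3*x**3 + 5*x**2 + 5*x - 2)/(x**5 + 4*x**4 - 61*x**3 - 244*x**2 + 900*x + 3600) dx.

Factor the denominator: (x - 6)*(x - 5)*(x + 4)*(x + 5)*(x + 6).
Partial-fraction decomposition: -125/(66*(x + 6)) + 277/(110*(x + 5)) - 67/(90*(x + 4)) - 523/(990*(x - 5)) + 107/(165*(x - 6)).
Integrate each term: A/(x−a) contributes A·log|x−a|.

107*log(x - 6)/165 - 523*log(x - 5)/990 - 67*log(x + 4)/90 + 277*log(x + 5)/110 - 125*log(x + 6)/66 + C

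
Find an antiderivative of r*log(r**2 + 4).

Let u = r**2 + 4, so du = (2*r) dr.
The integral becomes (1/2)·∫ log(u) du; integrate by parts with u′=log(u), dv′=du.

r**2*log(r**2 + 4)/2 - r**2/2 + 2*log(r**2 + 4) + C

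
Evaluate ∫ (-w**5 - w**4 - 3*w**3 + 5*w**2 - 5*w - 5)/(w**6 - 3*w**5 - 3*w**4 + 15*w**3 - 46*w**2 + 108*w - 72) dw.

Factor the denominator: (w - 3)*(w - 2)*(w - 1)*(w + 3)*(w**2 + 4).
Partial-fraction decomposition: (21*w - 38)/(104*(w**2 + 4)) - 149/(780*(w + 3)) - 1/(4*(w - 1)) + 67/(40*(w - 2)) - 95/(39*(w - 3)).
Integrate each term; A/(w−a) gives A·log|w−a|; the (Bw+D)/(w²+p²) term gives a log and an atan.

-95*log(w - 3)/39 + 67*log(w - 2)/40 - log(w - 1)/4 - 149*log(w + 3)/780 + 21*log(w**2 + 4)/208 - 19*atan(w/2)/104 + C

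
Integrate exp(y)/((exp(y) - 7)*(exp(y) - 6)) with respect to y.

log(exp(y) - 7) - log(exp(y) - 6) + C

Let u = e^y, du = e^y dy.
The integral becomes ∫ du/((u-7)(u-6)); decompose into partial fractions.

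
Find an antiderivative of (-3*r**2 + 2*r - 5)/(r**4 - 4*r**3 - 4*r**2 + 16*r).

-5*log(r)/16 - 15*log(r - 4)/16 + 13*log(r - 2)/16 + 7*log(r + 2)/16 + C

Factor the denominator: r*(r - 4)*(r - 2)*(r + 2).
Partial-fraction decomposition: 7/(16*(r + 2)) + 13/(16*(r - 2)) - 15/(16*(r - 4)) - 5/(16*r).
Integrate each term: A/(r−a) contributes A·log|r−a|.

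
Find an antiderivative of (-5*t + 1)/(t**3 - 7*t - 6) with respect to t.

-7*log(t - 3)/10 - 3*log(t + 1)/2 + 11*log(t + 2)/5 + C

Factor the denominator: (t - 3)*(t + 1)*(t + 2).
Partial-fraction decomposition: 11/(5*(t + 2)) - 3/(2*(t + 1)) - 7/(10*(t - 3)).
Integrate each term: A/(t−a) contributes A·log|t−a|.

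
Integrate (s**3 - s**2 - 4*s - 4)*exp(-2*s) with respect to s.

(-4*s**3 - 2*s**2 + 14*s + 23)*exp(-2*s)/8 + C

Use integration by parts with u = s**3 - s**2 - 4*s - 4, dv = exp(-2*s) ds, so v = -exp(-2*s)/2.
Apply parts 3 times (tabular method): alternate signs, differentiate u down to 0, integrate dv up.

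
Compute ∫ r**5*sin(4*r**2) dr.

-r**4*cos(4*r**2)/8 + r**2*sin(4*r**2)/16 + cos(4*r**2)/64 + C

Let u = r², du = 2r dr; rewrite as (1/2)∫ u^2·sin(4u) du.
Now integrate by parts 2 times.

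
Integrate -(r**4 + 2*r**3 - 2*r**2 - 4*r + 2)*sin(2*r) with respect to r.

r**4*cos(2*r)/2 - r**3*sin(2*r) + r**3*cos(2*r) - 3*r**2*sin(2*r)/2 - 5*r**2*cos(2*r)/2 + 5*r*sin(2*r)/2 - 7*r*cos(2*r)/2 + 7*sin(2*r)/4 + 9*cos(2*r)/4 + C

Use integration by parts with u = r**4 + 2*r**3 - 2*r**2 - 4*r + 2, dv = -sin(2*r) dr, so v = cos(2*r)/2.
Apply parts 4 times (tabular method): alternate signs, differentiate u down to 0, integrate dv up.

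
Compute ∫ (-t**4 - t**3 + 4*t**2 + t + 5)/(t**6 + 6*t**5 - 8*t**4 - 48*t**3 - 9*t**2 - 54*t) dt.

Factor the denominator: t*(t - 3)*(t + 3)*(t + 6)*(t**2 + 1).
Partial-fraction decomposition: (t - 6)/(185*(t**2 + 1)) + 937/(5994*(t + 6)) - 4/(135*(t + 3)) - 16/(405*(t - 3)) - 5/(54*t).
Integrate each term; A/(t−a) gives A·log|t−a|; the (Bt+D)/(t²+p²) term gives a log and an atan.

-5*log(t)/54 - 16*log(t - 3)/405 - 4*log(t + 3)/135 + 937*log(t + 6)/5994 + log(t**2 + 1)/370 - 6*atan(t)/185 + C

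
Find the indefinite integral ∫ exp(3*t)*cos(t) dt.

Let I denote the integral. Integrate by parts with u = cos(t), dv = exp(3*t) dt, so v = exp(3*t)/3: I = exp(3*t)*cos(t)/3 + (1/3)·∫ exp(3*t)*sin(t) dt.
Apply parts again with u = sin(t), dv = exp(3*t) dt: ∫ exp(3*t)*sin(t) dt = exp(3*t)*sin(t)/3 − (1/3)·I. Substituting back brings back I: I = exp(3*t)*sin(t)/9 + exp(3*t)*cos(t)/3 − (1/9)·I.
Solving for I: (1 + 1/9)·I equals the remaining terms, so I = (9/10)·(exp(3*t)*sin(t)/9 + exp(3*t)*cos(t)/3).

exp(3*t)*sin(t)/10 + 3*exp(3*t)*cos(t)/10 + C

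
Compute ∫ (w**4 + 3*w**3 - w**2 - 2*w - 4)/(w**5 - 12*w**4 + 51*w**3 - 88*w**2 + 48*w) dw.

Factor the denominator: w*(w - 4)**2*(w - 3)*(w - 1).
Partial-fraction decomposition: 1/(6*(w - 1)) + 143/(6*(w - 3)) - 275/(12*(w - 4)) + 35/(w - 4)**2 - 1/(12*w).
Integrate each term; A/(w−a) gives A·log|w−a|; A/(w−a)² gives −A/(w−a).

-log(w)/12 - 275*log(w - 4)/12 + 143*log(w - 3)/6 + log(w - 1)/6 - 35/(w - 4) + C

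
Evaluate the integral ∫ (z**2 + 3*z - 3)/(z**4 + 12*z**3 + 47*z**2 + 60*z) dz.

-log(z)/20 + log(z + 3)/2 + log(z + 4)/4 - 7*log(z + 5)/10 + C

Factor the denominator: z*(z + 3)*(z + 4)*(z + 5).
Partial-fraction decomposition: -7/(10*(z + 5)) + 1/(4*(z + 4)) + 1/(2*(z + 3)) - 1/(20*z).
Integrate each term: A/(z−a) contributes A·log|z−a|.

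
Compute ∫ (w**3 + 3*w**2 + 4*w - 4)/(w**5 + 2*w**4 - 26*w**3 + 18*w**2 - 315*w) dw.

4*log(w)/315 + 9*log(w - 5)/85 - 19*log(w + 7)/406 - 637*log(w**2 + 9)/17748 + 47*atan(w/3)/986 + C

Factor the denominator: w*(w - 5)*(w + 7)*(w**2 + 9).
Partial-fraction decomposition: -(637*w - 1269)/(8874*(w**2 + 9)) - 19/(406*(w + 7)) + 9/(85*(w - 5)) + 4/(315*w).
Integrate each term; A/(w−a) gives A·log|w−a|; the (Bw+D)/(w²+p²) term gives a log and an atan.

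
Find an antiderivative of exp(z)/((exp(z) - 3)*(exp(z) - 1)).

log(exp(z) - 3)/2 - log(exp(z) - 1)/2 + C

Let u = e^z, du = e^z dz.
The integral becomes ∫ du/((u-1)(u-3)); decompose into partial fractions.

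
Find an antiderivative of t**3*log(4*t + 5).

Use integration by parts with u = log(4*t + 5), dv = t**3 dt.
Then du = 4/(4*t + 5) dt and v = t**4/4.

t**4*log(4*t + 5)/4 - t**4/16 + 5*t**3/48 - 25*t**2/128 + 125*t/256 - 625*log(4*t + 5)/1024 + C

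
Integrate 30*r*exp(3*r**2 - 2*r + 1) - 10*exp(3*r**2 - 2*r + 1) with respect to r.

Let u = 3*r**2 - 2*r + 1, so du = (6*r - 2) dr.
Rewriting, the integral becomes 5·∫ e^u du = 5·e^u.
Substituting back, u = 3*r**2 - 2*r + 1.

5*exp(3*r**2 - 2*r + 1) + C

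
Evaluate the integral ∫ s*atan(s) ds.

s**2*atan(s)/2 - s/2 + atan(s)/2 + C

Use integration by parts with u = arctan(s), dv = s ds.
Then du = 1/(s**2 + 1) ds.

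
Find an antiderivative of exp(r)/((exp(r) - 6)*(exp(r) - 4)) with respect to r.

Let u = e^r, du = e^r dr.
The integral becomes ∫ du/((u-6)(u-4)); decompose into partial fractions.

log(exp(r) - 6)/2 - log(exp(r) - 4)/2 + C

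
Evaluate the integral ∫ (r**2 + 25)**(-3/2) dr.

Substitute r = 5·tan(θ), so dr = 5·sec(θ)^2 dθ and the radical becomes sqrt(r**2 + 25) = 5·sec(θ) by the Pythagorean identity.
Integrate the resulting trig expression in θ, then back-substitute tan(θ) = r/5, sec(θ) = sqrt(r**2 + 25)/5 (absorbing any constant into C).

r/(25*sqrt(r**2 + 25)) + C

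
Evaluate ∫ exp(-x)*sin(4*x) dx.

Let I denote the integral. Integrate by parts with u = sin(4*x), dv = exp(-x) dx, so v = -exp(-x): I = -exp(-x)*sin(4*x) + 4·∫ exp(-x)*cos(4*x) dx.
Apply parts again with u = cos(4*x), dv = exp(-x) dx: ∫ exp(-x)*cos(4*x) dx = -exp(-x)*cos(4*x) − 4·I. Substituting back brings back I: I = -exp(-x)*sin(4*x) - 4*exp(-x)*cos(4*x) − 16·I.
Solving for I: (1 + 16)·I equals the remaining terms, so I = (1/17)·(-exp(-x)*sin(4*x) - 4*exp(-x)*cos(4*x)).

-exp(-x)*sin(4*x)/17 - 4*exp(-x)*cos(4*x)/17 + C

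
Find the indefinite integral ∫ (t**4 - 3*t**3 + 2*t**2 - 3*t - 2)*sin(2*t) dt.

Use integration by parts with u = t**4 - 3*t**3 + 2*t**2 - 3*t - 2, dv = sin(2*t) dt, so v = -cos(2*t)/2.
Apply parts 4 times (tabular method): alternate signs, differentiate u down to 0, integrate dv up.

-t**4*cos(2*t)/2 + t**3*sin(2*t) + 3*t**3*cos(2*t)/2 - 9*t**2*sin(2*t)/4 + t**2*cos(2*t)/2 - t*sin(2*t)/2 - 3*t*cos(2*t)/4 + 3*sin(2*t)/8 + 3*cos(2*t)/4 + C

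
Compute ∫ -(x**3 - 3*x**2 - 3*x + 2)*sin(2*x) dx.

Use integration by parts with u = x**3 - 3*x**2 - 3*x + 2, dv = -sin(2*x) dx, so v = cos(2*x)/2.
Apply parts 3 times (tabular method): alternate signs, differentiate u down to 0, integrate dv up.

x**3*cos(2*x)/2 - 3*x**2*sin(2*x)/4 - 3*x**2*cos(2*x)/2 + 3*x*sin(2*x)/2 - 9*x*cos(2*x)/4 + 9*sin(2*x)/8 + 7*cos(2*x)/4 + C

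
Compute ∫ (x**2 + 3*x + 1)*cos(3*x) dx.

Use integration by parts with u = x**2 + 3*x + 1, dv = cos(3*x) dx, so v = sin(3*x)/3.
Apply parts 2 times (tabular method): alternate signs, differentiate u down to 0, integrate dv up.

x**2*sin(3*x)/3 + x*sin(3*x) + 2*x*cos(3*x)/9 + 7*sin(3*x)/27 + cos(3*x)/3 + C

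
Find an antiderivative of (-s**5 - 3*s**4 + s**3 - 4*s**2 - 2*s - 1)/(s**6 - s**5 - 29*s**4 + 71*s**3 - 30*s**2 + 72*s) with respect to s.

Factor the denominator: s*(s - 4)*(s - 3)*(s + 6)*(s**2 + 1).
Partial-fraction decomposition: -2*(31*s + 73)/(3145*(s**2 + 1)) - 3539/(19980*(s + 6)) + 251/(135*(s - 3)) - 1801/(680*(s - 4)) - 1/(72*s).
Integrate each term; A/(s−a) gives A·log|s−a|; the (Bs+D)/(s²+p²) term gives a log and an atan.

-log(s)/72 - 1801*log(s - 4)/680 + 251*log(s - 3)/135 - 3539*log(s + 6)/19980 - 31*log(s**2 + 1)/3145 - 146*atan(s)/3145 + C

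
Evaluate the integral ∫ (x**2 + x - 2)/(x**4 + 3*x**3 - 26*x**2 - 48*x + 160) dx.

Factor the denominator: (x - 4)*(x - 2)*(x + 4)*(x + 5).
Partial-fraction decomposition: -2/(7*(x + 5)) + 5/(24*(x + 4)) - 1/(21*(x - 2)) + 1/(8*(x - 4)).
Integrate each term: A/(x−a) contributes A·log|x−a|.

log(x - 4)/8 - log(x - 2)/21 + 5*log(x + 4)/24 - 2*log(x + 5)/7 + C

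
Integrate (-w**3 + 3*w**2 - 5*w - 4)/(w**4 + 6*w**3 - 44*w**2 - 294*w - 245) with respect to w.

Factor the denominator: (w - 7)*(w + 1)*(w + 5)*(w + 7).
Partial-fraction decomposition: -521/(168*(w + 7)) + 221/(96*(w + 5)) - 5/(192*(w + 1)) - 235/(1344*(w - 7)).
Integrate each term: A/(w−a) contributes A·log|w−a|.

-235*log(w - 7)/1344 - 5*log(w + 1)/192 + 221*log(w + 5)/96 - 521*log(w + 7)/168 + C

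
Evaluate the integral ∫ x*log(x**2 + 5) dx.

x**2*log(x**2 + 5)/2 - x**2/2 + 5*log(x**2 + 5)/2 + C

Let u = x**2 + 5, so du = (2*x) dx.
The integral becomes (1/2)·∫ log(u) du; integrate by parts with u′=log(u), dv′=du.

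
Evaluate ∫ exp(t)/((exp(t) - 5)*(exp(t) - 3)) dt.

log(exp(t) - 5)/2 - log(exp(t) - 3)/2 + C

Let u = e^t, du = e^t dt.
The integral becomes ∫ du/((u-5)(u-3)); decompose into partial fractions.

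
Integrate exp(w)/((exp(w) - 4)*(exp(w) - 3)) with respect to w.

log(exp(w) - 4) - log(exp(w) - 3) + C

Let u = e^w, du = e^w dw.
The integral becomes ∫ du/((u-3)(u-4)); decompose into partial fractions.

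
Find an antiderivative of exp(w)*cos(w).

exp(w)*sin(w)/2 + exp(w)*cos(w)/2 + C

Let I denote the integral. Integrate by parts with u = cos(w), dv = exp(w) dw, so v = exp(w): I = exp(w)*cos(w) + ∫ exp(w)*sin(w) dw.
Apply parts again with u = sin(w), dv = exp(w) dw: ∫ exp(w)*sin(w) dw = exp(w)*sin(w) − I. Substituting back brings back I: I = exp(w)*sin(w) + exp(w)*cos(w) − I.
Solving for I: (1 + 1)·I equals the remaining terms, so I = (1/2)·(exp(w)*sin(w) + exp(w)*cos(w)).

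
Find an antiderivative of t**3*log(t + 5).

t**4*log(t + 5)/4 - t**4/16 + 5*t**3/12 - 25*t**2/8 + 125*t/4 - 625*log(t + 5)/4 + C

Use integration by parts with u = log(t + 5), dv = t**3 dt.
Then du = 1/(t + 5) dt and v = t**4/4.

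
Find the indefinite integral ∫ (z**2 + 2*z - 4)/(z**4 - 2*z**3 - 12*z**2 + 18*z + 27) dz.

Factor the denominator: (z - 3)**2*(z + 1)*(z + 3).
Partial-fraction decomposition: 1/(72*(z + 3)) - 5/(32*(z + 1)) + 41/(288*(z - 3)) + 11/(24*(z - 3)**2).
Integrate each term; A/(z−a) gives A·log|z−a|; A/(z−a)² gives −A/(z−a).

41*log(z - 3)/288 - 5*log(z + 1)/32 + log(z + 3)/72 - 11/(24*z - 72) + C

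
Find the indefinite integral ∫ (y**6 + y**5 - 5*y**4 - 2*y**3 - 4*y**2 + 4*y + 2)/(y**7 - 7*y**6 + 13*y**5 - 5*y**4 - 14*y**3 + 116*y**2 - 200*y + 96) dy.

611*log(y - 4)/180 - 491*log(y - 3)/260 - 193*log(y - 1)/900 - log(y + 2)/40 - 693*log(y**2 + 4)/5200 + 371*atan(y/2)/2600 + 1/(30*y - 30) + C

Factor the denominator: (y - 4)*(y - 3)*(y - 1)**2*(y + 2)*(y**2 + 4).
Partial-fraction decomposition: -7*(99*y - 106)/(2600*(y**2 + 4)) - 1/(40*(y + 2)) - 193/(900*(y - 1)) - 1/(30*(y - 1)**2) - 491/(260*(y - 3)) + 611/(180*(y - 4)).
Integrate each term; A/(y−a) gives A·log|y−a|; the (By+D)/(y²+p²) term gives a log and an atan.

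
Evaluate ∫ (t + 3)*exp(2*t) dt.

Use integration by parts with u = t + 3, dv = exp(2*t) dt, so v = exp(2*t)/2.
Apply parts 1 times (tabular method): alternate signs, differentiate u down to 0, integrate dv up.

(2*t + 5)*exp(2*t)/4 + C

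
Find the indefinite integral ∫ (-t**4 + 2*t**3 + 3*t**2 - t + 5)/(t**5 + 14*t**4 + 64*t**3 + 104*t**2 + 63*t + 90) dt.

Factor the denominator: (t + 3)*(t + 5)*(t + 6)*(t**2 + 1).
Partial-fraction decomposition: -(29*t + 11)/(962*(t**2 + 1)) - 1609/(111*(t + 6)) + 395/(26*(t + 5)) - 5/(3*(t + 3)).
Integrate each term; A/(t−a) gives A·log|t−a|; the (Bt+D)/(t²+p²) term gives a log and an atan.

-5*log(t + 3)/3 + 395*log(t + 5)/26 - 1609*log(t + 6)/111 - 29*log(t**2 + 1)/1924 - 11*atan(t)/962 + C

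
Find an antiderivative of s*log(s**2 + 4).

s**2*log(s**2 + 4)/2 - s**2/2 + 2*log(s**2 + 4) + C

Let u = s**2 + 4, so du = (2*s) ds.
The integral becomes (1/2)·∫ log(u) du; integrate by parts with u′=log(u), dv′=du.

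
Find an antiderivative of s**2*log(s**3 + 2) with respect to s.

Let u = s**3 + 2, so du = (3*s**2) ds.
The integral becomes (1/3)·∫ log(u) du; integrate by parts with u′=log(u), dv′=du.

s**3*log(s**3 + 2)/3 - s**3/3 + 2*log(s**3 + 2)/3 + C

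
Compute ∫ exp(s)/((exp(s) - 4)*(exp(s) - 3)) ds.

Let u = e^s, du = e^s ds.
The integral becomes ∫ du/((u-4)(u-3)); decompose into partial fractions.

log(exp(s) - 4) - log(exp(s) - 3) + C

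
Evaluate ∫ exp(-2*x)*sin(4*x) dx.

Let I denote the integral. Integrate by parts with u = sin(4*x), dv = exp(-2*x) dx, so v = -exp(-2*x)/2: I = -exp(-2*x)*sin(4*x)/2 + 2·∫ exp(-2*x)*cos(4*x) dx.
Apply parts again with u = cos(4*x), dv = exp(-2*x) dx: ∫ exp(-2*x)*cos(4*x) dx = -exp(-2*x)*cos(4*x)/2 − 2·I. Substituting back brings back I: I = -exp(-2*x)*sin(4*x)/2 - exp(-2*x)*cos(4*x) − 4·I.
Solving for I: (1 + 4)·I equals the remaining terms, so I = (1/5)·(-exp(-2*x)*sin(4*x)/2 - exp(-2*x)*cos(4*x)).

-exp(-2*x)*sin(4*x)/10 - exp(-2*x)*cos(4*x)/5 + C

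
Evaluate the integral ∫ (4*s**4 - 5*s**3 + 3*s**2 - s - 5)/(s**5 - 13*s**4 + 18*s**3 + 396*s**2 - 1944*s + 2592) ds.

Factor the denominator: (s - 6)**2*(s - 4)*(s - 3)*(s + 6).
Partial-fraction decomposition: 6373/(12960*(s + 6)) - 208/(81*(s - 3)) + 743/(40*(s - 4)) - 10799/(864*(s - 6)) + 4201/(72*(s - 6)**2).
Integrate each term; A/(s−a) gives A·log|s−a|; A/(s−a)² gives −A/(s−a).

-10799*log(s - 6)/864 + 743*log(s - 4)/40 - 208*log(s - 3)/81 + 6373*log(s + 6)/12960 - 4201/(72*s - 432) + C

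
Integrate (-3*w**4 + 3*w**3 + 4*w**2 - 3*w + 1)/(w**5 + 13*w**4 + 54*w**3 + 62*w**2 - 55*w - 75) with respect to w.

Factor the denominator: (w - 1)*(w + 1)*(w + 3)*(w + 5)**2.
Partial-fraction decomposition: 1645/(288*(w + 5)) + 1067/(24*(w + 5)**2) - 139/(16*(w + 3)) - 1/(32*(w + 1)) + 1/(144*(w - 1)).
Integrate each term; A/(w−a) gives A·log|w−a|; A/(w−a)² gives −A/(w−a).

log(w - 1)/144 - log(w + 1)/32 - 139*log(w + 3)/16 + 1645*log(w + 5)/288 - 1067/(24*w + 120) + C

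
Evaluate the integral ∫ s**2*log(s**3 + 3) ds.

s**3*log(s**3 + 3)/3 - s**3/3 + log(s**3 + 3) + C

Let u = s**3 + 3, so du = (3*s**2) ds.
The integral becomes (1/3)·∫ log(u) du; integrate by parts with u′=log(u), dv′=du.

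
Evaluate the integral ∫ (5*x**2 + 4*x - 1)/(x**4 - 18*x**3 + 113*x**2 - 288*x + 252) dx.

Factor the denominator: (x - 7)*(x - 6)*(x - 3)*(x - 2).
Partial-fraction decomposition: -27/(20*(x - 2)) + 14/(3*(x - 3)) - 203/(12*(x - 6)) + 68/(5*(x - 7)).
Integrate each term: A/(x−a) contributes A·log|x−a|.

68*log(x - 7)/5 - 203*log(x - 6)/12 + 14*log(x - 3)/3 - 27*log(x - 2)/20 + C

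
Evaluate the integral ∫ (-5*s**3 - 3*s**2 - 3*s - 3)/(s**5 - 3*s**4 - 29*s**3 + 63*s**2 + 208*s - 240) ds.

-359*log(s - 5)/144 + 383*log(s - 4)/168 - 7*log(s - 1)/120 - 57*log(s + 3)/112 + 281*log(s + 4)/360 + C

Factor the denominator: (s - 5)*(s - 4)*(s - 1)*(s + 3)*(s + 4).
Partial-fraction decomposition: 281/(360*(s + 4)) - 57/(112*(s + 3)) - 7/(120*(s - 1)) + 383/(168*(s - 4)) - 359/(144*(s - 5)).
Integrate each term: A/(s−a) contributes A·log|s−a|.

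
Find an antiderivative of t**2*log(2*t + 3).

Use integration by parts with u = log(2*t + 3), dv = t**2 dt.
Then du = 2/(2*t + 3) dt and v = t**3/3.

t**3*log(2*t + 3)/3 - t**3/9 + t**2/4 - 3*t/4 + 9*log(2*t + 3)/8 + C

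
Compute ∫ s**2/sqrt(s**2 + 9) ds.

Substitute s = 3·tan(θ), so ds = 3·sec(θ)^2 dθ and the radical becomes sqrt(s**2 + 9) = 3·sec(θ) by the Pythagorean identity.
Integrate the resulting trig expression in θ, then back-substitute tan(θ) = s/3, sec(θ) = sqrt(s**2 + 9)/3 (absorbing any constant into C).

s*sqrt(s**2 + 9)/2 - 9*log(s + sqrt(s**2 + 9))/2 + C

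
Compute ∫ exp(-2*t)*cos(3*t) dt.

Let I denote the integral. Integrate by parts with u = cos(3*t), dv = exp(-2*t) dt, so v = -exp(-2*t)/2: I = -exp(-2*t)*cos(3*t)/2 − (3/2)·∫ exp(-2*t)*sin(3*t) dt.
Apply parts again with u = sin(3*t), dv = exp(-2*t) dt: ∫ exp(-2*t)*sin(3*t) dt = -exp(-2*t)*sin(3*t)/2 + (3/2)·I. Substituting back brings back I: I = 3*exp(-2*t)*sin(3*t)/4 - exp(-2*t)*cos(3*t)/2 − (9/4)·I.
Solving for I: (1 + 9/4)·I equals the remaining terms, so I = (4/13)·(3*exp(-2*t)*sin(3*t)/4 - exp(-2*t)*cos(3*t)/2).

3*exp(-2*t)*sin(3*t)/13 - 2*exp(-2*t)*cos(3*t)/13 + C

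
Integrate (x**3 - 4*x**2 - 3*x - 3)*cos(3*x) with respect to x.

Use integration by parts with u = x**3 - 4*x**2 - 3*x - 3, dv = cos(3*x) dx, so v = sin(3*x)/3.
Apply parts 3 times (tabular method): alternate signs, differentiate u down to 0, integrate dv up.

x**3*sin(3*x)/3 - 4*x**2*sin(3*x)/3 + x**2*cos(3*x)/3 - 11*x*sin(3*x)/9 - 8*x*cos(3*x)/9 - 19*sin(3*x)/27 - 11*cos(3*x)/27 + C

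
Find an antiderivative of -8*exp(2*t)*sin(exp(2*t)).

Let u = exp(2*t), so du = (2*exp(2*t)) dt.
Rewriting, the integral becomes -4·∫ sin(u) du = -4·-cos(u).
Substituting back, u = exp(2*t).

4*cos(exp(2*t)) + C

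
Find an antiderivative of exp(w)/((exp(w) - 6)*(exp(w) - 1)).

log(exp(w) - 6)/5 - log(exp(w) - 1)/5 + C

Let u = e^w, du = e^w dw.
The integral becomes ∫ du/((u-1)(u-6)); decompose into partial fractions.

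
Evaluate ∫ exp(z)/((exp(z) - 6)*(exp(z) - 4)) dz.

log(exp(z) - 6)/2 - log(exp(z) - 4)/2 + C

Let u = e^z, du = e^z dz.
The integral becomes ∫ du/((u-4)(u-6)); decompose into partial fractions.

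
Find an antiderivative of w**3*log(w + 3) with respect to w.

w**4*log(w + 3)/4 - w**4/16 + w**3/4 - 9*w**2/8 + 27*w/4 - 81*log(w + 3)/4 + C

Use integration by parts with u = log(w + 3), dv = w**3 dw.
Then du = 1/(w + 3) dw and v = w**4/4.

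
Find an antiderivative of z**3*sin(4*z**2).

-z**2*cos(4*z**2)/8 + sin(4*z**2)/32 + C

Let u = z², du = 2z dz; rewrite as (1/2)∫ u^1·sin(4u) du.
Now integrate by parts 1 time.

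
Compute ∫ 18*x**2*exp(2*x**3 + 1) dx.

3*exp(2*x**3 + 1) + C

Let u = 2*x**3 + 1, so du = (6*x**2) dx.
Rewriting, the integral becomes 3·∫ e^u du = 3·e^u.
Substituting back, u = 2*x**3 + 1.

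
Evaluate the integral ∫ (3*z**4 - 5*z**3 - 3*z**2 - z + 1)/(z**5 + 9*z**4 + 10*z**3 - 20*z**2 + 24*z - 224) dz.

Factor the denominator: (z - 2)*(z + 4)*(z + 7)*(z**2 + 4).
Partial-fraction decomposition: -(187*z + 546)/(848*(z**2 + 4)) + 8779/(1431*(z + 7)) - 209/(72*(z + 4)) - 5/(432*(z - 2)).
Integrate each term; A/(z−a) gives A·log|z−a|; the (Bz+D)/(z²+p²) term gives a log and an atan.

-5*log(z - 2)/432 - 209*log(z + 4)/72 + 8779*log(z + 7)/1431 - 187*log(z**2 + 4)/1696 - 273*atan(z/2)/848 + C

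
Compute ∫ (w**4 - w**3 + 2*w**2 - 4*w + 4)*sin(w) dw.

-w**4*cos(w) + 4*w**3*sin(w) + w**3*cos(w) - 3*w**2*sin(w) + 10*w**2*cos(w) - 20*w*sin(w) - 2*w*cos(w) + 2*sin(w) - 24*cos(w) + C

Use integration by parts with u = w**4 - w**3 + 2*w**2 - 4*w + 4, dv = sin(w) dw, so v = -cos(w).
Apply parts 4 times (tabular method): alternate signs, differentiate u down to 0, integrate dv up.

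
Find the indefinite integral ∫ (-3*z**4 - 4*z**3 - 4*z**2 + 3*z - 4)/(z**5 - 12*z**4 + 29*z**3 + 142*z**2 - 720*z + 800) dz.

Factor the denominator: (z - 5)**2*(z - 4)*(z - 2)*(z + 4).
Partial-fraction decomposition: -37/(243*(z + 4)) + 47/(54*(z - 2)) - 135/(2*(z - 4)) + 15499/(243*(z - 5)) - 2464/(27*(z - 5)**2).
Integrate each term; A/(z−a) gives A·log|z−a|; A/(z−a)² gives −A/(z−a).

15499*log(z - 5)/243 - 135*log(z - 4)/2 + 47*log(z - 2)/54 - 37*log(z + 4)/243 + 2464/(27*z - 135) + C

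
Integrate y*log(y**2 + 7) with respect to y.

y**2*log(y**2 + 7)/2 - y**2/2 + 7*log(y**2 + 7)/2 + C

Let u = y**2 + 7, so du = (2*y) dy.
The integral becomes (1/2)·∫ log(u) du; integrate by parts with u′=log(u), dv′=du.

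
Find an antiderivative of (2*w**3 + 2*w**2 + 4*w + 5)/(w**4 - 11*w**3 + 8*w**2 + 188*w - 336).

Factor the denominator: (w - 7)*(w - 6)*(w - 2)*(w + 4).
Partial-fraction decomposition: 107/(660*(w + 4)) + 37/(120*(w - 2)) - 533/(40*(w - 6)) + 817/(55*(w - 7)).
Integrate each term: A/(w−a) contributes A·log|w−a|.

817*log(w - 7)/55 - 533*log(w - 6)/40 + 37*log(w - 2)/120 + 107*log(w + 4)/660 + C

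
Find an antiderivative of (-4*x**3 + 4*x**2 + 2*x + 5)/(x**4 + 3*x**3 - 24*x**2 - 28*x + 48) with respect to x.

Factor the denominator: (x - 4)*(x - 1)*(x + 2)*(x + 6).
Partial-fraction decomposition: -143/(40*(x + 6)) + 49/(72*(x + 2)) - 1/(9*(x - 1)) - 179/(180*(x - 4)).
Integrate each term: A/(x−a) contributes A·log|x−a|.

-179*log(x - 4)/180 - log(x - 1)/9 + 49*log(x + 2)/72 - 143*log(x + 6)/40 + C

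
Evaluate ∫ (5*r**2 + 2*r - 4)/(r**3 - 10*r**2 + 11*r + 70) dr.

Factor the denominator: (r - 7)*(r - 5)*(r + 2).
Partial-fraction decomposition: 4/(21*(r + 2)) - 131/(14*(r - 5)) + 85/(6*(r - 7)).
Integrate each term: A/(r−a) contributes A·log|r−a|.

85*log(r - 7)/6 - 131*log(r - 5)/14 + 4*log(r + 2)/21 + C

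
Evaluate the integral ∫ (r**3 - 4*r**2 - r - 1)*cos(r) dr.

Use integration by parts with u = r**3 - 4*r**2 - r - 1, dv = cos(r) dr, so v = sin(r).
Apply parts 3 times (tabular method): alternate signs, differentiate u down to 0, integrate dv up.

r**3*sin(r) - 4*r**2*sin(r) + 3*r**2*cos(r) - 7*r*sin(r) - 8*r*cos(r) + 7*sin(r) - 7*cos(r) + C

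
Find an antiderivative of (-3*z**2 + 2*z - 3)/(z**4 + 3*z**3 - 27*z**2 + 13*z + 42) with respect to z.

Factor the denominator: (z - 3)*(z - 2)*(z + 1)*(z + 7).
Partial-fraction decomposition: 41/(135*(z + 7)) - 1/(9*(z + 1)) + 11/(27*(z - 2)) - 3/(5*(z - 3)).
Integrate each term: A/(z−a) contributes A·log|z−a|.

-3*log(z - 3)/5 + 11*log(z - 2)/27 - log(z + 1)/9 + 41*log(z + 7)/135 + C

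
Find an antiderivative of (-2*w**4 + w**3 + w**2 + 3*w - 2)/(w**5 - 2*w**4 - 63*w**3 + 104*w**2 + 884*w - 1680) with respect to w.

Factor the denominator: (w - 7)*(w - 4)*(w - 2)*(w + 5)*(w + 6).
Partial-fraction decomposition: -349/(130*(w + 6)) + 1367/(756*(w + 5)) - 1/(35*(w - 2)) + 211/(270*(w - 4)) - 4391/(2340*(w - 7)).
Integrate each term: A/(w−a) contributes A·log|w−a|.

-4391*log(w - 7)/2340 + 211*log(w - 4)/270 - log(w - 2)/35 + 1367*log(w + 5)/756 - 349*log(w + 6)/130 + C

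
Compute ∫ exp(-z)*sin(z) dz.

Let I denote the integral. Integrate by parts with u = sin(z), dv = exp(-z) dz, so v = -exp(-z): I = -exp(-z)*sin(z) + ∫ exp(-z)*cos(z) dz.
Apply parts again with u = cos(z), dv = exp(-z) dz: ∫ exp(-z)*cos(z) dz = -exp(-z)*cos(z) − I. Substituting back brings back I: I = -exp(-z)*sin(z) - exp(-z)*cos(z) − I.
Solving for I: (1 + 1)·I equals the remaining terms, so I = (1/2)·(-exp(-z)*sin(z) - exp(-z)*cos(z)).

-exp(-z)*sin(z)/2 - exp(-z)*cos(z)/2 + C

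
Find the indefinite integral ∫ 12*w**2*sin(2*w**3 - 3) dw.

Let u = 2*w**3 - 3, so du = (6*w**2) dw.
Rewriting, the integral becomes 2·∫ sin(u) du = 2·-cos(u).
Substituting back, u = 2*w**3 - 3.

-2*cos(2*w**3 - 3) + C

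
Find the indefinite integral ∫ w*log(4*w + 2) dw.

Use integration by parts with u = log(4*w + 2), dv = w dw.
Then du = 4/(4*w + 2) dw and v = w**2/2.

w**2*log(4*w + 2)/2 - w**2/4 + w/4 - log(2*w + 1)/8 + C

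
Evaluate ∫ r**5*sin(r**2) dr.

Let u = r², du = 2r dr; rewrite as (1/2)∫ u^2·sin(1u) du.
Now integrate by parts 2 times.

-r**4*cos(r**2)/2 + r**2*sin(r**2) + cos(r**2) + C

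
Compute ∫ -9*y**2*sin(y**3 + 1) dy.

Let u = y**3 + 1, so du = (3*y**2) dy.
Rewriting, the integral becomes -3·∫ sin(u) du = -3·-cos(u).
Substituting back, u = y**3 + 1.

3*cos(y**3 + 1) + C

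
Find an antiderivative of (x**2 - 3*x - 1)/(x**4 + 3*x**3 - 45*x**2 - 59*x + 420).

log(x - 5)/24 + log(x - 3)/140 + log(x + 4)/7 - 23*log(x + 7)/120 + C

Factor the denominator: (x - 5)*(x - 3)*(x + 4)*(x + 7).
Partial-fraction decomposition: -23/(120*(x + 7)) + 1/(7*(x + 4)) + 1/(140*(x - 3)) + 1/(24*(x - 5)).
Integrate each term: A/(x−a) contributes A·log|x−a|.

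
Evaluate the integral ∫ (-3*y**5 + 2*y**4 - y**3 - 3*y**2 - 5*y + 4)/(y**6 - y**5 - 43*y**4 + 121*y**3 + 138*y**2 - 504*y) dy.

-log(y)/126 - 112*log(y - 4)/11 + 19211*log(y - 3)/2250 + 23*log(y + 2)/250 - 27729*log(y + 7)/19250 - 316/(75*y - 225) + C

Factor the denominator: y*(y - 4)*(y - 3)**2*(y + 2)*(y + 7).
Partial-fraction decomposition: -27729/(19250*(y + 7)) + 23/(250*(y + 2)) + 19211/(2250*(y - 3)) + 316/(75*(y - 3)**2) - 112/(11*(y - 4)) - 1/(126*y).
Integrate each term; A/(y−a) gives A·log|y−a|; A/(y−a)² gives −A/(y−a).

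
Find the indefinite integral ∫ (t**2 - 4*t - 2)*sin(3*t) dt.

Use integration by parts with u = t**2 - 4*t - 2, dv = sin(3*t) dt, so v = -cos(3*t)/3.
Apply parts 2 times (tabular method): alternate signs, differentiate u down to 0, integrate dv up.

-t**2*cos(3*t)/3 + 2*t*sin(3*t)/9 + 4*t*cos(3*t)/3 - 4*sin(3*t)/9 + 20*cos(3*t)/27 + C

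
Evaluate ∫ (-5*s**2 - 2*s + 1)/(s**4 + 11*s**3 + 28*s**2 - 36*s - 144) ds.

Factor the denominator: (s - 2)*(s + 3)*(s + 4)*(s + 6).
Partial-fraction decomposition: 167/(48*(s + 6)) - 71/(12*(s + 4)) + 38/(15*(s + 3)) - 23/(240*(s - 2)).
Integrate each term: A/(s−a) contributes A·log|s−a|.

-23*log(s - 2)/240 + 38*log(s + 3)/15 - 71*log(s + 4)/12 + 167*log(s + 6)/48 + C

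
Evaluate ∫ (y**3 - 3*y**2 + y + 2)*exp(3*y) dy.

Use integration by parts with u = y**3 - 3*y**2 + y + 2, dv = exp(3*y) dy, so v = exp(3*y)/3.
Apply parts 3 times (tabular method): alternate signs, differentiate u down to 0, integrate dv up.

(9*y**3 - 36*y**2 + 33*y + 7)*exp(3*y)/27 + C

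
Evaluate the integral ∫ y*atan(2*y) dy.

y**2*atan(2*y)/2 - y/4 + atan(2*y)/8 + C

Use integration by parts with u = arctan(2*y), dv = y dy.
Then du = 2/(4*y**2 + 1) dy.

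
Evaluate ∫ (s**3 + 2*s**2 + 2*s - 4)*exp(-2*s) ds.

Use integration by parts with u = s**3 + 2*s**2 + 2*s - 4, dv = exp(-2*s) ds, so v = -exp(-2*s)/2.
Apply parts 3 times (tabular method): alternate signs, differentiate u down to 0, integrate dv up.

(-4*s**3 - 14*s**2 - 22*s + 5)*exp(-2*s)/8 + C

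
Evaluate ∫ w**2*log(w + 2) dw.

Use integration by parts with u = log(w + 2), dv = w**2 dw.
Then du = 1/(w + 2) dw and v = w**3/3.

w**3*log(w + 2)/3 - w**3/9 + w**2/3 - 4*w/3 + 8*log(w + 2)/3 + C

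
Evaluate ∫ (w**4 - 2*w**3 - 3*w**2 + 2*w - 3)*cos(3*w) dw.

w**4*sin(3*w)/3 - 2*w**3*sin(3*w)/3 + 4*w**3*cos(3*w)/9 - 13*w**2*sin(3*w)/9 - 2*w**2*cos(3*w)/3 + 10*w*sin(3*w)/9 - 26*w*cos(3*w)/27 - 55*sin(3*w)/81 + 10*cos(3*w)/27 + C

Use integration by parts with u = w**4 - 2*w**3 - 3*w**2 + 2*w - 3, dv = cos(3*w) dw, so v = sin(3*w)/3.
Apply parts 4 times (tabular method): alternate signs, differentiate u down to 0, integrate dv up.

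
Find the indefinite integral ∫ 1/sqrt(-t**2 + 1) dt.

Substitute t = sin(θ), so dt = cos(θ) dθ and the radical becomes sqrt(-t**2 + 1) = cos(θ) by the Pythagorean identity.
Integrate the resulting trig expression in θ, then back-substitute θ = asin(t), sin(θ) = t, cos(θ) = sqrt(-t**2 + 1) (absorbing any constant into C).

asin(t) + C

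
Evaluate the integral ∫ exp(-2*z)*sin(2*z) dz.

-exp(-2*z)*sin(2*z)/4 - exp(-2*z)*cos(2*z)/4 + C

Let I denote the integral. Integrate by parts with u = sin(2*z), dv = exp(-2*z) dz, so v = -exp(-2*z)/2: I = -exp(-2*z)*sin(2*z)/2 + ∫ exp(-2*z)*cos(2*z) dz.
Apply parts again with u = cos(2*z), dv = exp(-2*z) dz: ∫ exp(-2*z)*cos(2*z) dz = -exp(-2*z)*cos(2*z)/2 − I. Substituting back brings back I: I = -exp(-2*z)*sin(2*z)/2 - exp(-2*z)*cos(2*z)/2 − I.
Solving for I: (1 + 1)·I equals the remaining terms, so I = (1/2)·(-exp(-2*z)*sin(2*z)/2 - exp(-2*z)*cos(2*z)/2).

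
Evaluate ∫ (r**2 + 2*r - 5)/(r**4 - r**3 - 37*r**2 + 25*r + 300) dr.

3*log(r - 5)/8 - 19*log(r - 4)/63 - log(r + 3)/56 - log(r + 5)/18 + C

Factor the denominator: (r - 5)*(r - 4)*(r + 3)*(r + 5).
Partial-fraction decomposition: -1/(18*(r + 5)) - 1/(56*(r + 3)) - 19/(63*(r - 4)) + 3/(8*(r - 5)).
Integrate each term: A/(r−a) contributes A·log|r−a|.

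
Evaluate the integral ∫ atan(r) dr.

Use integration by parts with u = arctan(r), dv = dr.
Then du = 1/(r**2 + 1) dr.

r*atan(r) - log(r**2 + 1)/2 + C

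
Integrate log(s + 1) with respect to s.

Use integration by parts with u = log(s + 1), dv = ds.
Then du = 1/(s + 1) ds and v = s.

s*log(s + 1) - s + log(s + 1) + C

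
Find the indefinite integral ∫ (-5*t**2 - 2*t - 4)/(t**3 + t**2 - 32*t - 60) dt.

-49*log(t - 6)/22 + 5*log(t + 2)/6 - 119*log(t + 5)/33 + C

Factor the denominator: (t - 6)*(t + 2)*(t + 5).
Partial-fraction decomposition: -119/(33*(t + 5)) + 5/(6*(t + 2)) - 49/(22*(t - 6)).
Integrate each term: A/(t−a) contributes A·log|t−a|.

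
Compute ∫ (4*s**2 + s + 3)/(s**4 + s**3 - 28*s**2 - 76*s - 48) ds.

153*log(s - 6)/560 - 2*log(s + 1)/7 + 17*log(s + 2)/16 - 21*log(s + 4)/20 + C

Factor the denominator: (s - 6)*(s + 1)*(s + 2)*(s + 4).
Partial-fraction decomposition: -21/(20*(s + 4)) + 17/(16*(s + 2)) - 2/(7*(s + 1)) + 153/(560*(s - 6)).
Integrate each term: A/(s−a) contributes A·log|s−a|.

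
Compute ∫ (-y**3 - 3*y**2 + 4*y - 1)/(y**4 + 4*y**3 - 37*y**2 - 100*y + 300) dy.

-181*log(y - 5)/330 + 13*log(y - 2)/168 + 29*log(y + 5)/70 - 83*log(y + 6)/88 + C

Factor the denominator: (y - 5)*(y - 2)*(y + 5)*(y + 6).
Partial-fraction decomposition: -83/(88*(y + 6)) + 29/(70*(y + 5)) + 13/(168*(y - 2)) - 181/(330*(y - 5)).
Integrate each term: A/(y−a) contributes A·log|y−a|.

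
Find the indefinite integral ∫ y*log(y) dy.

y**2*log(y)/2 - y**2/4 + C

Use integration by parts with u = log(y), dv = y dy.
Then du = 1/y dy and v = y**2/2.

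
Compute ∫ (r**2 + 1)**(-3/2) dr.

r/sqrt(r**2 + 1) + C

Substitute r = tan(θ), so dr = sec(θ)^2 dθ and the radical becomes sqrt(r**2 + 1) = sec(θ) by the Pythagorean identity.
Integrate the resulting trig expression in θ, then back-substitute tan(θ) = r, sec(θ) = sqrt(r**2 + 1) (absorbing any constant into C).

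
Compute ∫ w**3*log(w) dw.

w**4*log(w)/4 - w**4/16 + C

Use integration by parts with u = log(w), dv = w**3 dw.
Then du = 1/w dw and v = w**4/4.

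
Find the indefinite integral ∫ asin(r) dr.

r*asin(r) + sqrt(-r**2 + 1) + C

Use integration by parts with u = arcsin(r), dv = dr.
Then du = 1/sqrt(-r**2 + 1) dr.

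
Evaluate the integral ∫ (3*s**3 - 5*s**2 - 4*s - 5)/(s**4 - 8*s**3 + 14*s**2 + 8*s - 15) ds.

Factor the denominator: (s - 5)*(s - 3)*(s - 1)*(s + 1).
Partial-fraction decomposition: 3/(16*(s + 1)) - 11/(16*(s - 1)) - 19/(16*(s - 3)) + 75/(16*(s - 5)).
Integrate each term: A/(s−a) contributes A·log|s−a|.

75*log(s - 5)/16 - 19*log(s - 3)/16 - 11*log(s - 1)/16 + 3*log(s + 1)/16 + C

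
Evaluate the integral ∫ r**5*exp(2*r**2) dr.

Let u = r², du = 2r dr; rewrite as (1/2)∫ u^2·exp(2u) du.
Now integrate by parts 2 times.

(2*r**4 - 2*r**2 + 1)*exp(2*r**2)/8 + C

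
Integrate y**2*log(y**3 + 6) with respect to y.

Let u = y**3 + 6, so du = (3*y**2) dy.
The integral becomes (1/3)·∫ log(u) du; integrate by parts with u′=log(u), dv′=du.

y**3*log(y**3 + 6)/3 - y**3/3 + 2*log(y**3 + 6) + C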